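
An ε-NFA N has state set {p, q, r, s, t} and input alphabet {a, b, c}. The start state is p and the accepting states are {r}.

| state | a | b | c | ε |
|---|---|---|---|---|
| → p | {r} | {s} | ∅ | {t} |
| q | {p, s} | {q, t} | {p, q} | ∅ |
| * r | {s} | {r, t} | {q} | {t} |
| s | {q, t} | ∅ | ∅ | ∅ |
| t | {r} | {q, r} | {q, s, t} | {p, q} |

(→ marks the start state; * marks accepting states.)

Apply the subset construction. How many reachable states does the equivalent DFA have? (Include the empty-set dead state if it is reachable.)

Start state of the DFA: {p, q, t} (ε-closure of the NFA start).
{p, q, t} --a--> {p, q, r, s, t}  [new]
{p, q, t} --b--> {p, q, r, s, t}  [seen]
{p, q, t} --c--> {p, q, s, t}  [new]
{p, q, r, s, t} --a--> {p, q, r, s, t}  [seen]
{p, q, r, s, t} --b--> {p, q, r, s, t}  [seen]
{p, q, r, s, t} --c--> {p, q, s, t}  [seen]
{p, q, s, t} --a--> {p, q, r, s, t}  [seen]
{p, q, s, t} --b--> {p, q, r, s, t}  [seen]
{p, q, s, t} --c--> {p, q, s, t}  [seen]
Reachable DFA states: {p, q, t}, {p, q, r, s, t}, {p, q, s, t}.

3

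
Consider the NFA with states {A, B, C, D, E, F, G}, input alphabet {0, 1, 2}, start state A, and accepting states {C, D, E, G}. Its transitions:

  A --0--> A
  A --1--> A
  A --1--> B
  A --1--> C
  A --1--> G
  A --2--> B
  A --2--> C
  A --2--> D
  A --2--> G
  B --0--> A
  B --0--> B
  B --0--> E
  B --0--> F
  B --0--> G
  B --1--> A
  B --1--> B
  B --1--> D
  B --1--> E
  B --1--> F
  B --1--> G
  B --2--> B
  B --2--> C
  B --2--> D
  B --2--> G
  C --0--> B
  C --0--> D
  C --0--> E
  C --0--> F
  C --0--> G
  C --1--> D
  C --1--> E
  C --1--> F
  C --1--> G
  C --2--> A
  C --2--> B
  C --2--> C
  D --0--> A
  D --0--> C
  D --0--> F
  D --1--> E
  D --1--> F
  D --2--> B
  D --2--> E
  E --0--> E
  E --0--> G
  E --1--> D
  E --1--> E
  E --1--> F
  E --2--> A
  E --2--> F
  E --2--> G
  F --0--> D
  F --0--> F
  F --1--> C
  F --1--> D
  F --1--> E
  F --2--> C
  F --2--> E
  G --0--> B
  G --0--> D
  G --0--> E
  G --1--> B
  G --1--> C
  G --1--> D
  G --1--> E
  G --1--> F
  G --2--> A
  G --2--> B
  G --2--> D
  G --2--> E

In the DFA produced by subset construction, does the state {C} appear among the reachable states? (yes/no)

Start state of the DFA: {A}.
{A} --0--> {A}  [seen]
{A} --1--> {A, B, C, G}  [new]
{A} --2--> {B, C, D, G}  [new]
{A, B, C, G} --0--> {A, B, D, E, F, G}  [new]
{A, B, C, G} --1--> {A, B, C, D, E, F, G}  [new]
{A, B, C, G} --2--> {A, B, C, D, E, G}  [new]
{B, C, D, G} --0--> {A, B, C, D, E, F, G}  [seen]
{B, C, D, G} --1--> {A, B, C, D, E, F, G}  [seen]
{B, C, D, G} --2--> {A, B, C, D, E, G}  [seen]
{A, B, D, E, F, G} --0--> {A, B, C, D, E, F, G}  [seen]
{A, B, D, E, F, G} --1--> {A, B, C, D, E, F, G}  [seen]
{A, B, D, E, F, G} --2--> {A, B, C, D, E, F, G}  [seen]
{A, B, C, D, E, F, G} --0--> {A, B, C, D, E, F, G}  [seen]
{A, B, C, D, E, F, G} --1--> {A, B, C, D, E, F, G}  [seen]
{A, B, C, D, E, F, G} --2--> {A, B, C, D, E, F, G}  [seen]
{A, B, C, D, E, G} --0--> {A, B, C, D, E, F, G}  [seen]
{A, B, C, D, E, G} --1--> {A, B, C, D, E, F, G}  [seen]
{A, B, C, D, E, G} --2--> {A, B, C, D, E, F, G}  [seen]
Reachable DFA states: {A}, {A, B, C, G}, {B, C, D, G}, {A, B, D, E, F, G}, {A, B, C, D, E, F, G}, {A, B, C, D, E, G}.
{C} is not among them.

no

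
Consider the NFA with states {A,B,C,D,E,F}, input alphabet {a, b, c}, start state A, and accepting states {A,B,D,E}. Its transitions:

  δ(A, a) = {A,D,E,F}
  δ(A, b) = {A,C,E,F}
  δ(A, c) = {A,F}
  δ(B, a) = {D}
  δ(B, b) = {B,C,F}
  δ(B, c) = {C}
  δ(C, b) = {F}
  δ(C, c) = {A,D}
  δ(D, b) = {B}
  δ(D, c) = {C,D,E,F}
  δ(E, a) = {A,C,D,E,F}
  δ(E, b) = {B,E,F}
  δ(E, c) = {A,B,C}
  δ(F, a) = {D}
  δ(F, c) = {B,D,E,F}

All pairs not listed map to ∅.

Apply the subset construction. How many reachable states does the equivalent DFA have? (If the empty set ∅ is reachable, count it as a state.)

Start state of the DFA: {A}.
{A} --a--> {A,D,E,F}  [new]
{A} --b--> {A,C,E,F}  [new]
{A} --c--> {A,F}  [new]
{A,D,E,F} --a--> {A,C,D,E,F}  [new]
{A,D,E,F} --b--> {A,B,C,E,F}  [new]
{A,D,E,F} --c--> {A,B,C,D,E,F}  [new]
{A,C,E,F} --a--> {A,C,D,E,F}  [seen]
{A,C,E,F} --b--> {A,B,C,E,F}  [seen]
{A,C,E,F} --c--> {A,B,C,D,E,F}  [seen]
{A,F} --a--> {A,D,E,F}  [seen]
{A,F} --b--> {A,C,E,F}  [seen]
{A,F} --c--> {A,B,D,E,F}  [new]
{A,C,D,E,F} --a--> {A,C,D,E,F}  [seen]
{A,C,D,E,F} --b--> {A,B,C,E,F}  [seen]
{A,C,D,E,F} --c--> {A,B,C,D,E,F}  [seen]
{A,B,C,E,F} --a--> {A,C,D,E,F}  [seen]
{A,B,C,E,F} --b--> {A,B,C,E,F}  [seen]
{A,B,C,E,F} --c--> {A,B,C,D,E,F}  [seen]
{A,B,C,D,E,F} --a--> {A,C,D,E,F}  [seen]
{A,B,C,D,E,F} --b--> {A,B,C,E,F}  [seen]
{A,B,C,D,E,F} --c--> {A,B,C,D,E,F}  [seen]
{A,B,D,E,F} --a--> {A,C,D,E,F}  [seen]
{A,B,D,E,F} --b--> {A,B,C,E,F}  [seen]
{A,B,D,E,F} --c--> {A,B,C,D,E,F}  [seen]
Reachable DFA states: {A}, {A,D,E,F}, {A,C,E,F}, {A,F}, {A,C,D,E,F}, {A,B,C,E,F}, {A,B,C,D,E,F}, {A,B,D,E,F}.

8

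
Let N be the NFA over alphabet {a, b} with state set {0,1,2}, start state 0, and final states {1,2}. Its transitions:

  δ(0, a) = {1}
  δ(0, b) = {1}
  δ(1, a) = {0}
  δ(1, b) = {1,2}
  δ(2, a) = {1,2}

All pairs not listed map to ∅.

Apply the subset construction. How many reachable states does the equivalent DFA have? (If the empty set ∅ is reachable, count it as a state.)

Start state of the DFA: {0}.
{0} --a--> {1}  [new]
{0} --b--> {1}  [seen]
{1} --a--> {0}  [seen]
{1} --b--> {1,2}  [new]
{1,2} --a--> {0,1,2}  [new]
{1,2} --b--> {1,2}  [seen]
{0,1,2} --a--> {0,1,2}  [seen]
{0,1,2} --b--> {1,2}  [seen]
Reachable DFA states: {0}, {1}, {1,2}, {0,1,2}.

4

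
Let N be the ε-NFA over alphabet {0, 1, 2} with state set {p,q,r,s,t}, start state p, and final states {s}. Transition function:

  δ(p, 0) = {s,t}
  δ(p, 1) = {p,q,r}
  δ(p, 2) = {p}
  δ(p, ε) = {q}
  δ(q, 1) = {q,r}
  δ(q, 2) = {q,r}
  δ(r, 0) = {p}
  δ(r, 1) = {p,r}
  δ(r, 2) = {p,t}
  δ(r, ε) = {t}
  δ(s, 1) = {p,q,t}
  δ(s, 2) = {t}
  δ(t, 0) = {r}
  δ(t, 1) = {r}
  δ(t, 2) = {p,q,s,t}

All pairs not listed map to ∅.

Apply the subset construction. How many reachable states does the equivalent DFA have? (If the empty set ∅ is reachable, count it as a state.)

7

Start state of the DFA: {p,q} (ε-closure of the NFA start).
{p,q} --0--> {s,t}  [new]
{p,q} --1--> {p,q,r,t}  [new]
{p,q} --2--> {p,q,r,t}  [seen]
{s,t} --0--> {r,t}  [new]
{s,t} --1--> {p,q,r,t}  [seen]
{s,t} --2--> {p,q,s,t}  [new]
{p,q,r,t} --0--> {p,q,r,s,t}  [new]
{p,q,r,t} --1--> {p,q,r,t}  [seen]
{p,q,r,t} --2--> {p,q,r,s,t}  [seen]
{r,t} --0--> {p,q,r,t}  [seen]
{r,t} --1--> {p,q,r,t}  [seen]
{r,t} --2--> {p,q,s,t}  [seen]
{p,q,s,t} --0--> {r,s,t}  [new]
{p,q,s,t} --1--> {p,q,r,t}  [seen]
{p,q,s,t} --2--> {p,q,r,s,t}  [seen]
{p,q,r,s,t} --0--> {p,q,r,s,t}  [seen]
{p,q,r,s,t} --1--> {p,q,r,t}  [seen]
{p,q,r,s,t} --2--> {p,q,r,s,t}  [seen]
{r,s,t} --0--> {p,q,r,t}  [seen]
{r,s,t} --1--> {p,q,r,t}  [seen]
{r,s,t} --2--> {p,q,s,t}  [seen]
Reachable DFA states: {p,q}, {s,t}, {p,q,r,t}, {r,t}, {p,q,s,t}, {p,q,r,s,t}, {r,s,t}.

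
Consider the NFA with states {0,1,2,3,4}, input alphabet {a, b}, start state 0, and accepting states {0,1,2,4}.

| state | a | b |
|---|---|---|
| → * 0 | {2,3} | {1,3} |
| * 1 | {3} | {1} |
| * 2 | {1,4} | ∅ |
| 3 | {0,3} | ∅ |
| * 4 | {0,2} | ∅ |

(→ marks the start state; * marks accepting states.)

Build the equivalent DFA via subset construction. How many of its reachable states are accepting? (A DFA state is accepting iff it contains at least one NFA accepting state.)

8

Start state of the DFA: {0}.
{0} --a--> {2,3}  [new]
{0} --b--> {1,3}  [new]
{2,3} --a--> {0,1,3,4}  [new]
{2,3} --b--> ∅  [new]
{1,3} --a--> {0,3}  [new]
{1,3} --b--> {1}  [new]
{0,1,3,4} --a--> {0,2,3}  [new]
{0,1,3,4} --b--> {1,3}  [seen]
∅ --a--> ∅  [seen]
∅ --b--> ∅  [seen]
{0,3} --a--> {0,2,3}  [seen]
{0,3} --b--> {1,3}  [seen]
{1} --a--> {3}  [new]
{1} --b--> {1}  [seen]
{0,2,3} --a--> {0,1,2,3,4}  [new]
{0,2,3} --b--> {1,3}  [seen]
{3} --a--> {0,3}  [seen]
{3} --b--> ∅  [seen]
{0,1,2,3,4} --a--> {0,1,2,3,4}  [seen]
{0,1,2,3,4} --b--> {1,3}  [seen]
Reachable DFA states: {0}, {2,3}, {1,3}, {0,1,3,4}, ∅, {0,3}, {1}, {0,2,3}, {3}, {0,1,2,3,4}.
Accepting DFA states (contain an NFA accepting state): {0}, {2,3}, {1,3}, {0,1,3,4}, {0,3}, {1}, {0,2,3}, {0,1,2,3,4}.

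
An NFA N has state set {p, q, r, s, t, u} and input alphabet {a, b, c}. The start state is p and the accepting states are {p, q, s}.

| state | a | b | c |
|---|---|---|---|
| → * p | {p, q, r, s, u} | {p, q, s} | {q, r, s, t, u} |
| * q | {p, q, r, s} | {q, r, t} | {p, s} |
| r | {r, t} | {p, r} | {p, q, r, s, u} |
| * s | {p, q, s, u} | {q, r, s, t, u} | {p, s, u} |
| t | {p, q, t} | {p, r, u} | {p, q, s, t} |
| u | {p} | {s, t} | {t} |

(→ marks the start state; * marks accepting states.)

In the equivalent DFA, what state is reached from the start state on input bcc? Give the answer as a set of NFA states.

{p, q, r, s, t, u}

Start: {p}.
δ(p,b) = {p, q, s}.
Union: {p, q, s}.
After b: {p, q, s}.
δ(p,c) = {q, r, s, t, u}; δ(q,c) = {p, s}; δ(s,c) = {p, s, u}.
Union: {p, q, r, s, t, u}.
After c: {p, q, r, s, t, u}.
δ(p,c) = {q, r, s, t, u}; δ(q,c) = {p, s}; δ(r,c) = {p, q, r, s, u}; δ(s,c) = {p, s, u}; δ(t,c) = {p, q, s, t}; δ(u,c) = {t}.
Union: {p, q, r, s, t, u}.
After c: {p, q, r, s, t, u}.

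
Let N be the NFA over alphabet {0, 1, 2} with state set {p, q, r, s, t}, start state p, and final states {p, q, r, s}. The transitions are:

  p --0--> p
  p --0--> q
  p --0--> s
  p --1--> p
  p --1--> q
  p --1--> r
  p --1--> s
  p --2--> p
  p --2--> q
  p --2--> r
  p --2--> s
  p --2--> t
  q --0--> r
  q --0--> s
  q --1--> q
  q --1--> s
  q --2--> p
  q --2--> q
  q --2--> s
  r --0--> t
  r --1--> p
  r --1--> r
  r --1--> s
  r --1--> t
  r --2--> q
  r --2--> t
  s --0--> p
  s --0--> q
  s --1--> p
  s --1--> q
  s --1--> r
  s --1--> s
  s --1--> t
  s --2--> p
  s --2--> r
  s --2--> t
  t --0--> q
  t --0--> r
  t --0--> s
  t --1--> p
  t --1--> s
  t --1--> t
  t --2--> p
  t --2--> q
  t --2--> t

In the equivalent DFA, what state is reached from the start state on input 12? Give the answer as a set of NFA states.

Start: {p}.
δ(p,1) = {p, q, r, s}.
Union: {p, q, r, s}.
After 1: {p, q, r, s}.
δ(p,2) = {p, q, r, s, t}; δ(q,2) = {p, q, s}; δ(r,2) = {q, t}; δ(s,2) = {p, r, t}.
Union: {p, q, r, s, t}.
After 2: {p, q, r, s, t}.

{p, q, r, s, t}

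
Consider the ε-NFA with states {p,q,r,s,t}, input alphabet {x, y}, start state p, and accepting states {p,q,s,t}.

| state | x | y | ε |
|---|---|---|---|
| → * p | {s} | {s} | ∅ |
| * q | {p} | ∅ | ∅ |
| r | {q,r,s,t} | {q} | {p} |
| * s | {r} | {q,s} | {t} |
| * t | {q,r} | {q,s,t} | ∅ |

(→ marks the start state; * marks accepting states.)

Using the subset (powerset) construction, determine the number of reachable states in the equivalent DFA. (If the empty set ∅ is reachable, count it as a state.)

Start state of the DFA: {p} (ε-closure of the NFA start).
{p} --x--> {s,t}  [new]
{p} --y--> {s,t}  [seen]
{s,t} --x--> {p,q,r}  [new]
{s,t} --y--> {q,s,t}  [new]
{p,q,r} --x--> {p,q,r,s,t}  [new]
{p,q,r} --y--> {q,s,t}  [seen]
{q,s,t} --x--> {p,q,r}  [seen]
{q,s,t} --y--> {q,s,t}  [seen]
{p,q,r,s,t} --x--> {p,q,r,s,t}  [seen]
{p,q,r,s,t} --y--> {q,s,t}  [seen]
Reachable DFA states: {p}, {s,t}, {p,q,r}, {q,s,t}, {p,q,r,s,t}.

5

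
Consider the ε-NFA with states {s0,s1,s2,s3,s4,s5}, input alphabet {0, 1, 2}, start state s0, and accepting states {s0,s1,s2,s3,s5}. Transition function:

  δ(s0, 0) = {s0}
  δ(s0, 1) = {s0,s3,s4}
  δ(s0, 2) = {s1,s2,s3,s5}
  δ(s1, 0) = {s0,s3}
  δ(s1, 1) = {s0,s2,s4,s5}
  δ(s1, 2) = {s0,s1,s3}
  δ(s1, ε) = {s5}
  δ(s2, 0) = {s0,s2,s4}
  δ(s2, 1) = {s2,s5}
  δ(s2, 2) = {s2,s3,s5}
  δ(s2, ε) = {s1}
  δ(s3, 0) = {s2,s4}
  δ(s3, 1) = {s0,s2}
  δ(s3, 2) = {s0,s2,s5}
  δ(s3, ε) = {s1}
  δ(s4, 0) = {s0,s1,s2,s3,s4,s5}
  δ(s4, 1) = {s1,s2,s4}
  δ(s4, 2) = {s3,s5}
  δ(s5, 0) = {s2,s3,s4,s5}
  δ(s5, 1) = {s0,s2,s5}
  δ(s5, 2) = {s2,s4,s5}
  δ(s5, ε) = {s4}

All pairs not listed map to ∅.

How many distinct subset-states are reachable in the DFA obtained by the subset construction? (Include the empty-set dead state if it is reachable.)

5

Start state of the DFA: {s0} (ε-closure of the NFA start).
{s0} --0--> {s0}  [seen]
{s0} --1--> {s0,s1,s3,s4,s5}  [new]
{s0} --2--> {s1,s2,s3,s4,s5}  [new]
{s0,s1,s3,s4,s5} --0--> {s0,s1,s2,s3,s4,s5}  [new]
{s0,s1,s3,s4,s5} --1--> {s0,s1,s2,s3,s4,s5}  [seen]
{s0,s1,s3,s4,s5} --2--> {s0,s1,s2,s3,s4,s5}  [seen]
{s1,s2,s3,s4,s5} --0--> {s0,s1,s2,s3,s4,s5}  [seen]
{s1,s2,s3,s4,s5} --1--> {s0,s1,s2,s4,s5}  [new]
{s1,s2,s3,s4,s5} --2--> {s0,s1,s2,s3,s4,s5}  [seen]
{s0,s1,s2,s3,s4,s5} --0--> {s0,s1,s2,s3,s4,s5}  [seen]
{s0,s1,s2,s3,s4,s5} --1--> {s0,s1,s2,s3,s4,s5}  [seen]
{s0,s1,s2,s3,s4,s5} --2--> {s0,s1,s2,s3,s4,s5}  [seen]
{s0,s1,s2,s4,s5} --0--> {s0,s1,s2,s3,s4,s5}  [seen]
{s0,s1,s2,s4,s5} --1--> {s0,s1,s2,s3,s4,s5}  [seen]
{s0,s1,s2,s4,s5} --2--> {s0,s1,s2,s3,s4,s5}  [seen]
Reachable DFA states: {s0}, {s0,s1,s3,s4,s5}, {s1,s2,s3,s4,s5}, {s0,s1,s2,s3,s4,s5}, {s0,s1,s2,s4,s5}.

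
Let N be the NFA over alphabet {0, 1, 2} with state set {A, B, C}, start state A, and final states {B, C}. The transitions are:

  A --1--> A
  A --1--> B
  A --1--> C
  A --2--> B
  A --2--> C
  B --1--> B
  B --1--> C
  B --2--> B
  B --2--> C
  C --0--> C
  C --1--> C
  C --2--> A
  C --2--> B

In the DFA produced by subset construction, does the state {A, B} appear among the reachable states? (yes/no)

Start state of the DFA: {A}.
{A} --0--> ∅  [new]
{A} --1--> {A, B, C}  [new]
{A} --2--> {B, C}  [new]
∅ --0--> ∅  [seen]
∅ --1--> ∅  [seen]
∅ --2--> ∅  [seen]
{A, B, C} --0--> {C}  [new]
{A, B, C} --1--> {A, B, C}  [seen]
{A, B, C} --2--> {A, B, C}  [seen]
{B, C} --0--> {C}  [seen]
{B, C} --1--> {B, C}  [seen]
{B, C} --2--> {A, B, C}  [seen]
{C} --0--> {C}  [seen]
{C} --1--> {C}  [seen]
{C} --2--> {A, B}  [new]
{A, B} --0--> ∅  [seen]
{A, B} --1--> {A, B, C}  [seen]
{A, B} --2--> {B, C}  [seen]
Reachable DFA states: {A}, ∅, {A, B, C}, {B, C}, {C}, {A, B}.
{A, B} is among them.

yes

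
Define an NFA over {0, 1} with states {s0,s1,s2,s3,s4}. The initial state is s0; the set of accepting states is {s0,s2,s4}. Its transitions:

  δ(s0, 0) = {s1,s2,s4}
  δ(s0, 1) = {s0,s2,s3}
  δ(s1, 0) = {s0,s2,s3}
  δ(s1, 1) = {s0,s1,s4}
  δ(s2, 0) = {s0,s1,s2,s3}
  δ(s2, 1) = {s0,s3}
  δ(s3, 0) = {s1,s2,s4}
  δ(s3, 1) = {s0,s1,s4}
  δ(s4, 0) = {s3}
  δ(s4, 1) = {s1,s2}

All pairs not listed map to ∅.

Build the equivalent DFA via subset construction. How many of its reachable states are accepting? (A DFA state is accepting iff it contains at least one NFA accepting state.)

Start state of the DFA: {s0}.
{s0} --0--> {s1,s2,s4}  [new]
{s0} --1--> {s0,s2,s3}  [new]
{s1,s2,s4} --0--> {s0,s1,s2,s3}  [new]
{s1,s2,s4} --1--> {s0,s1,s2,s3,s4}  [new]
{s0,s2,s3} --0--> {s0,s1,s2,s3,s4}  [seen]
{s0,s2,s3} --1--> {s0,s1,s2,s3,s4}  [seen]
{s0,s1,s2,s3} --0--> {s0,s1,s2,s3,s4}  [seen]
{s0,s1,s2,s3} --1--> {s0,s1,s2,s3,s4}  [seen]
{s0,s1,s2,s3,s4} --0--> {s0,s1,s2,s3,s4}  [seen]
{s0,s1,s2,s3,s4} --1--> {s0,s1,s2,s3,s4}  [seen]
Reachable DFA states: {s0}, {s1,s2,s4}, {s0,s2,s3}, {s0,s1,s2,s3}, {s0,s1,s2,s3,s4}.
Accepting DFA states (contain an NFA accepting state): {s0}, {s1,s2,s4}, {s0,s2,s3}, {s0,s1,s2,s3}, {s0,s1,s2,s3,s4}.

5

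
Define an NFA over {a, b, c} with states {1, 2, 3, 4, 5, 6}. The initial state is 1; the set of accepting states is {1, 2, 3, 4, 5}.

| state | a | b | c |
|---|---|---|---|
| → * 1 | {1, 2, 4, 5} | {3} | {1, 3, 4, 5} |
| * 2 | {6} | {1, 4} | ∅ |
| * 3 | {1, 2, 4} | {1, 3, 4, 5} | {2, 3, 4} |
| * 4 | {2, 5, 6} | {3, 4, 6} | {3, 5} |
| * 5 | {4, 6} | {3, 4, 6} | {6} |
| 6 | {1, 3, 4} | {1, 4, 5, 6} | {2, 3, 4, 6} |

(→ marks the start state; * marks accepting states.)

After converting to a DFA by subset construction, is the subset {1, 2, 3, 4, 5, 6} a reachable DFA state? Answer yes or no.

yes

Start state of the DFA: {1}.
{1} --a--> {1, 2, 4, 5}  [new]
{1} --b--> {3}  [new]
{1} --c--> {1, 3, 4, 5}  [new]
{1, 2, 4, 5} --a--> {1, 2, 4, 5, 6}  [new]
{1, 2, 4, 5} --b--> {1, 3, 4, 6}  [new]
{1, 2, 4, 5} --c--> {1, 3, 4, 5, 6}  [new]
{3} --a--> {1, 2, 4}  [new]
{3} --b--> {1, 3, 4, 5}  [seen]
{3} --c--> {2, 3, 4}  [new]
{1, 3, 4, 5} --a--> {1, 2, 4, 5, 6}  [seen]
{1, 3, 4, 5} --b--> {1, 3, 4, 5, 6}  [seen]
{1, 3, 4, 5} --c--> {1, 2, 3, 4, 5, 6}  [new]
{1, 2, 4, 5, 6} --a--> {1, 2, 3, 4, 5, 6}  [seen]
{1, 2, 4, 5, 6} --b--> {1, 3, 4, 5, 6}  [seen]
{1, 2, 4, 5, 6} --c--> {1, 2, 3, 4, 5, 6}  [seen]
{1, 3, 4, 6} --a--> {1, 2, 3, 4, 5, 6}  [seen]
{1, 3, 4, 6} --b--> {1, 3, 4, 5, 6}  [seen]
{1, 3, 4, 6} --c--> {1, 2, 3, 4, 5, 6}  [seen]
{1, 3, 4, 5, 6} --a--> {1, 2, 3, 4, 5, 6}  [seen]
{1, 3, 4, 5, 6} --b--> {1, 3, 4, 5, 6}  [seen]
{1, 3, 4, 5, 6} --c--> {1, 2, 3, 4, 5, 6}  [seen]
{1, 2, 4} --a--> {1, 2, 4, 5, 6}  [seen]
{1, 2, 4} --b--> {1, 3, 4, 6}  [seen]
{1, 2, 4} --c--> {1, 3, 4, 5}  [seen]
{2, 3, 4} --a--> {1, 2, 4, 5, 6}  [seen]
{2, 3, 4} --b--> {1, 3, 4, 5, 6}  [seen]
{2, 3, 4} --c--> {2, 3, 4, 5}  [new]
{1, 2, 3, 4, 5, 6} --a--> {1, 2, 3, 4, 5, 6}  [seen]
{1, 2, 3, 4, 5, 6} --b--> {1, 3, 4, 5, 6}  [seen]
{1, 2, 3, 4, 5, 6} --c--> {1, 2, 3, 4, 5, 6}  [seen]
{2, 3, 4, 5} --a--> {1, 2, 4, 5, 6}  [seen]
{2, 3, 4, 5} --b--> {1, 3, 4, 5, 6}  [seen]
{2, 3, 4, 5} --c--> {2, 3, 4, 5, 6}  [new]
{2, 3, 4, 5, 6} --a--> {1, 2, 3, 4, 5, 6}  [seen]
{2, 3, 4, 5, 6} --b--> {1, 3, 4, 5, 6}  [seen]
{2, 3, 4, 5, 6} --c--> {2, 3, 4, 5, 6}  [seen]
Reachable DFA states: {1}, {1, 2, 4, 5}, {3}, {1, 3, 4, 5}, {1, 2, 4, 5, 6}, {1, 3, 4, 6}, {1, 3, 4, 5, 6}, {1, 2, 4}, {2, 3, 4}, {1, 2, 3, 4, 5, 6}, {2, 3, 4, 5}, {2, 3, 4, 5, 6}.
{1, 2, 3, 4, 5, 6} is among them.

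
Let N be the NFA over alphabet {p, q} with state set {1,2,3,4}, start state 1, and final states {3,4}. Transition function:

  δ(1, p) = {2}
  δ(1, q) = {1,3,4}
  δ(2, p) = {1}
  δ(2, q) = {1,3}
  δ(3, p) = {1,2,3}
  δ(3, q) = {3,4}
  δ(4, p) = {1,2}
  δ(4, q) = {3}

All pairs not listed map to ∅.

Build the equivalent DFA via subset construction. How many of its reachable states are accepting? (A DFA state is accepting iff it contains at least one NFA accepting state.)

Start state of the DFA: {1}.
{1} --p--> {2}  [new]
{1} --q--> {1,3,4}  [new]
{2} --p--> {1}  [seen]
{2} --q--> {1,3}  [new]
{1,3,4} --p--> {1,2,3}  [new]
{1,3,4} --q--> {1,3,4}  [seen]
{1,3} --p--> {1,2,3}  [seen]
{1,3} --q--> {1,3,4}  [seen]
{1,2,3} --p--> {1,2,3}  [seen]
{1,2,3} --q--> {1,3,4}  [seen]
Reachable DFA states: {1}, {2}, {1,3,4}, {1,3}, {1,2,3}.
Accepting DFA states (contain an NFA accepting state): {1,3,4}, {1,3}, {1,2,3}.

3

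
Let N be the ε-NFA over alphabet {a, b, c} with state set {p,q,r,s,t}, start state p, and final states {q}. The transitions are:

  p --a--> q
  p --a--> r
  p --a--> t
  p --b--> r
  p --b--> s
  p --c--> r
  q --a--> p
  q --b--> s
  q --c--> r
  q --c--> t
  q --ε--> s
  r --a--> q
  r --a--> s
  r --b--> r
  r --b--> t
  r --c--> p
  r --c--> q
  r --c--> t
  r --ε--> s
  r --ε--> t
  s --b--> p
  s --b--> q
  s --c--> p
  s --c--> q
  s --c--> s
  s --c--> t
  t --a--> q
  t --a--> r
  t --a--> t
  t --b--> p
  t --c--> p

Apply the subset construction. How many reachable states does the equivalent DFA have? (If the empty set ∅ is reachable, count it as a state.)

Start state of the DFA: {p} (ε-closure of the NFA start).
{p} --a--> {q,r,s,t}  [new]
{p} --b--> {r,s,t}  [new]
{p} --c--> {r,s,t}  [seen]
{q,r,s,t} --a--> {p,q,r,s,t}  [new]
{q,r,s,t} --b--> {p,q,r,s,t}  [seen]
{q,r,s,t} --c--> {p,q,r,s,t}  [seen]
{r,s,t} --a--> {q,r,s,t}  [seen]
{r,s,t} --b--> {p,q,r,s,t}  [seen]
{r,s,t} --c--> {p,q,s,t}  [new]
{p,q,r,s,t} --a--> {p,q,r,s,t}  [seen]
{p,q,r,s,t} --b--> {p,q,r,s,t}  [seen]
{p,q,r,s,t} --c--> {p,q,r,s,t}  [seen]
{p,q,s,t} --a--> {p,q,r,s,t}  [seen]
{p,q,s,t} --b--> {p,q,r,s,t}  [seen]
{p,q,s,t} --c--> {p,q,r,s,t}  [seen]
Reachable DFA states: {p}, {q,r,s,t}, {r,s,t}, {p,q,r,s,t}, {p,q,s,t}.

5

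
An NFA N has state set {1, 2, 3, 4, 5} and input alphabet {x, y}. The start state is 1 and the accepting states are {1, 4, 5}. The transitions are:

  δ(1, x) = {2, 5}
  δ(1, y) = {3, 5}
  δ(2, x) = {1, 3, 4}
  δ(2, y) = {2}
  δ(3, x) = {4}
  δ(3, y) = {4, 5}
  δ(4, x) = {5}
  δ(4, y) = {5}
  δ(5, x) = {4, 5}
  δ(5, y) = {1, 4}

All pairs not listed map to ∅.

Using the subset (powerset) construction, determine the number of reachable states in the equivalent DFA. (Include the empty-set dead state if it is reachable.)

11

Start state of the DFA: {1}.
{1} --x--> {2, 5}  [new]
{1} --y--> {3, 5}  [new]
{2, 5} --x--> {1, 3, 4, 5}  [new]
{2, 5} --y--> {1, 2, 4}  [new]
{3, 5} --x--> {4, 5}  [new]
{3, 5} --y--> {1, 4, 5}  [new]
{1, 3, 4, 5} --x--> {2, 4, 5}  [new]
{1, 3, 4, 5} --y--> {1, 3, 4, 5}  [seen]
{1, 2, 4} --x--> {1, 2, 3, 4, 5}  [new]
{1, 2, 4} --y--> {2, 3, 5}  [new]
{4, 5} --x--> {4, 5}  [seen]
{4, 5} --y--> {1, 4, 5}  [seen]
{1, 4, 5} --x--> {2, 4, 5}  [seen]
{1, 4, 5} --y--> {1, 3, 4, 5}  [seen]
{2, 4, 5} --x--> {1, 3, 4, 5}  [seen]
{2, 4, 5} --y--> {1, 2, 4, 5}  [new]
{1, 2, 3, 4, 5} --x--> {1, 2, 3, 4, 5}  [seen]
{1, 2, 3, 4, 5} --y--> {1, 2, 3, 4, 5}  [seen]
{2, 3, 5} --x--> {1, 3, 4, 5}  [seen]
{2, 3, 5} --y--> {1, 2, 4, 5}  [seen]
{1, 2, 4, 5} --x--> {1, 2, 3, 4, 5}  [seen]
{1, 2, 4, 5} --y--> {1, 2, 3, 4, 5}  [seen]
Reachable DFA states: {1}, {2, 5}, {3, 5}, {1, 3, 4, 5}, {1, 2, 4}, {4, 5}, {1, 4, 5}, {2, 4, 5}, {1, 2, 3, 4, 5}, {2, 3, 5}, {1, 2, 4, 5}.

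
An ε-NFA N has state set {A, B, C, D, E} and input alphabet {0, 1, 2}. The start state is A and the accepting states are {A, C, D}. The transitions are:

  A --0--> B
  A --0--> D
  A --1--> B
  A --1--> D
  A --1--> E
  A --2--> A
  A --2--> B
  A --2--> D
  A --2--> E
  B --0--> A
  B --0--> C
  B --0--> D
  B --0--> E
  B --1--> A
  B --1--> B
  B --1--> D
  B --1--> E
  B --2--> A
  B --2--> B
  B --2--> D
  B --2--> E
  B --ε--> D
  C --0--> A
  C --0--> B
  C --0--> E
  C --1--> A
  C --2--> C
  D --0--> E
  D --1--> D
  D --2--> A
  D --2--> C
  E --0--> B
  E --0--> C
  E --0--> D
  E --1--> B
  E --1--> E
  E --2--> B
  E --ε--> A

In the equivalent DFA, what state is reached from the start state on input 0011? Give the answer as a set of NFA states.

Start: {A}.
δ(A,0) = {B, D}.
Union: {B, D}.
After 0: {B, D}.
δ(B,0) = {A, C, D, E}; δ(D,0) = {E}.
Union: {A, C, D, E}.
After 0: {A, C, D, E}.
δ(A,1) = {B, D, E}; δ(C,1) = {A}; δ(D,1) = {D}; δ(E,1) = {B, E}.
Union: {A, B, D, E}.
After 1: {A, B, D, E}.
δ(A,1) = {B, D, E}; δ(B,1) = {A, B, D, E}; δ(D,1) = {D}; δ(E,1) = {B, E}.
Union: {A, B, D, E}.
After 1: {A, B, D, E}.

{A, B, D, E}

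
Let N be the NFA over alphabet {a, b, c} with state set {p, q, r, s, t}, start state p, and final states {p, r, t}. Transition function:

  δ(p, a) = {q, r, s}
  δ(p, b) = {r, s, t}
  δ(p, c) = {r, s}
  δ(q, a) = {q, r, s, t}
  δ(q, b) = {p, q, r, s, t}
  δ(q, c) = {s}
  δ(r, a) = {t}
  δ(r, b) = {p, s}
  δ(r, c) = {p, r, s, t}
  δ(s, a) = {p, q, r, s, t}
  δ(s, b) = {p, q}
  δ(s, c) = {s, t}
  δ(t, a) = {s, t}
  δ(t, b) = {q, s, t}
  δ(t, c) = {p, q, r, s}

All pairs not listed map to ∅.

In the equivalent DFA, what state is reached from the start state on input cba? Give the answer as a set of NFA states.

Start: {p}.
δ(p,c) = {r, s}.
Union: {r, s}.
After c: {r, s}.
δ(r,b) = {p, s}; δ(s,b) = {p, q}.
Union: {p, q, s}.
After b: {p, q, s}.
δ(p,a) = {q, r, s}; δ(q,a) = {q, r, s, t}; δ(s,a) = {p, q, r, s, t}.
Union: {p, q, r, s, t}.
After a: {p, q, r, s, t}.

{p, q, r, s, t}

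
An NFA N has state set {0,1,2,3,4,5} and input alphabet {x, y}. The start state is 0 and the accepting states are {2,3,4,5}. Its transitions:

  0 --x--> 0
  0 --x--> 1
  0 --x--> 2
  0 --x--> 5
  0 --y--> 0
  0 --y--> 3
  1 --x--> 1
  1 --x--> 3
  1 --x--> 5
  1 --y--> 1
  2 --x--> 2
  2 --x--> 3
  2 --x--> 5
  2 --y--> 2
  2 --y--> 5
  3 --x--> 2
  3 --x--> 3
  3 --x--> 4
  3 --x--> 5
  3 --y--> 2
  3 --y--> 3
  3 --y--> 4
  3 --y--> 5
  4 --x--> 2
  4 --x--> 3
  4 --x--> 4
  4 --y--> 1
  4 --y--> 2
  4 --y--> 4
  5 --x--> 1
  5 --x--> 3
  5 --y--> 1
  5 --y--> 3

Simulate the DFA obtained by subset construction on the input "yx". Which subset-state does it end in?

{0,1,2,3,4,5}

Start: {0}.
δ(0,y) = {0,3}.
Union: {0,3}.
After y: {0,3}.
δ(0,x) = {0,1,2,5}; δ(3,x) = {2,3,4,5}.
Union: {0,1,2,3,4,5}.
After x: {0,1,2,3,4,5}.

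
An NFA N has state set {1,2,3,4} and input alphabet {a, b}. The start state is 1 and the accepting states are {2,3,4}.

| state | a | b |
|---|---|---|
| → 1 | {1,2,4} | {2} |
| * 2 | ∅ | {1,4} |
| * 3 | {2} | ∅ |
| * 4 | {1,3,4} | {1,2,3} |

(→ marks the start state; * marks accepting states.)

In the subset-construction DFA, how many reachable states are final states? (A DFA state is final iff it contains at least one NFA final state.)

5

Start state of the DFA: {1}.
{1} --a--> {1,2,4}  [new]
{1} --b--> {2}  [new]
{1,2,4} --a--> {1,2,3,4}  [new]
{1,2,4} --b--> {1,2,3,4}  [seen]
{2} --a--> ∅  [new]
{2} --b--> {1,4}  [new]
{1,2,3,4} --a--> {1,2,3,4}  [seen]
{1,2,3,4} --b--> {1,2,3,4}  [seen]
∅ --a--> ∅  [seen]
∅ --b--> ∅  [seen]
{1,4} --a--> {1,2,3,4}  [seen]
{1,4} --b--> {1,2,3}  [new]
{1,2,3} --a--> {1,2,4}  [seen]
{1,2,3} --b--> {1,2,4}  [seen]
Reachable DFA states: {1}, {1,2,4}, {2}, {1,2,3,4}, ∅, {1,4}, {1,2,3}.
Accepting DFA states (contain an NFA accepting state): {1,2,4}, {2}, {1,2,3,4}, {1,4}, {1,2,3}.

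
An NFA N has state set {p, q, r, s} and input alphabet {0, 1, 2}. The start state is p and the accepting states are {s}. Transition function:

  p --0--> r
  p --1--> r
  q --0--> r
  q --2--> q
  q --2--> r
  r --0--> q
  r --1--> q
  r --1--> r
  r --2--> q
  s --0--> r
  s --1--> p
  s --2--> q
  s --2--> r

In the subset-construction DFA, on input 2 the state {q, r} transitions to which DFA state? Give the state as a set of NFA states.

{q, r}

δ(q,2) = {q, r}; δ(r,2) = {q}.
Union: {q, r}.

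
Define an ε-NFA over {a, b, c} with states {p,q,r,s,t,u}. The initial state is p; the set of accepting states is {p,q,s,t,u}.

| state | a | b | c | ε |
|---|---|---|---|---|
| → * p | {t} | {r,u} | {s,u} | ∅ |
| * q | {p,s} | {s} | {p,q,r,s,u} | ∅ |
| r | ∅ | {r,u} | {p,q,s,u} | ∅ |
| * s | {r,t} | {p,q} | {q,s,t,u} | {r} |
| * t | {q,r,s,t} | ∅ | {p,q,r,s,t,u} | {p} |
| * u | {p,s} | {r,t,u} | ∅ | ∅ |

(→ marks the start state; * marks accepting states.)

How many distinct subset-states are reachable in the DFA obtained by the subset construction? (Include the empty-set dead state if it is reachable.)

14

Start state of the DFA: {p} (ε-closure of the NFA start).
{p} --a--> {p,t}  [new]
{p} --b--> {r,u}  [new]
{p} --c--> {r,s,u}  [new]
{p,t} --a--> {p,q,r,s,t}  [new]
{p,t} --b--> {r,u}  [seen]
{p,t} --c--> {p,q,r,s,t,u}  [new]
{r,u} --a--> {p,r,s}  [new]
{r,u} --b--> {p,r,t,u}  [new]
{r,u} --c--> {p,q,r,s,u}  [new]
{r,s,u} --a--> {p,r,s,t}  [new]
{r,s,u} --b--> {p,q,r,t,u}  [new]
{r,s,u} --c--> {p,q,r,s,t,u}  [seen]
{p,q,r,s,t} --a--> {p,q,r,s,t}  [seen]
{p,q,r,s,t} --b--> {p,q,r,s,u}  [seen]
{p,q,r,s,t} --c--> {p,q,r,s,t,u}  [seen]
{p,q,r,s,t,u} --a--> {p,q,r,s,t}  [seen]
{p,q,r,s,t,u} --b--> {p,q,r,s,t,u}  [seen]
{p,q,r,s,t,u} --c--> {p,q,r,s,t,u}  [seen]
{p,r,s} --a--> {p,r,t}  [new]
{p,r,s} --b--> {p,q,r,u}  [new]
{p,r,s} --c--> {p,q,r,s,t,u}  [seen]
{p,r,t,u} --a--> {p,q,r,s,t}  [seen]
{p,r,t,u} --b--> {p,r,t,u}  [seen]
{p,r,t,u} --c--> {p,q,r,s,t,u}  [seen]
{p,q,r,s,u} --a--> {p,r,s,t}  [seen]
{p,q,r,s,u} --b--> {p,q,r,s,t,u}  [seen]
{p,q,r,s,u} --c--> {p,q,r,s,t,u}  [seen]
{p,r,s,t} --a--> {p,q,r,s,t}  [seen]
{p,r,s,t} --b--> {p,q,r,u}  [seen]
{p,r,s,t} --c--> {p,q,r,s,t,u}  [seen]
{p,q,r,t,u} --a--> {p,q,r,s,t}  [seen]
{p,q,r,t,u} --b--> {p,r,s,t,u}  [new]
{p,q,r,t,u} --c--> {p,q,r,s,t,u}  [seen]
{p,r,t} --a--> {p,q,r,s,t}  [seen]
{p,r,t} --b--> {r,u}  [seen]
{p,r,t} --c--> {p,q,r,s,t,u}  [seen]
{p,q,r,u} --a--> {p,r,s,t}  [seen]
{p,q,r,u} --b--> {p,r,s,t,u}  [seen]
{p,q,r,u} --c--> {p,q,r,s,u}  [seen]
{p,r,s,t,u} --a--> {p,q,r,s,t}  [seen]
{p,r,s,t,u} --b--> {p,q,r,t,u}  [seen]
{p,r,s,t,u} --c--> {p,q,r,s,t,u}  [seen]
Reachable DFA states: {p}, {p,t}, {r,u}, {r,s,u}, {p,q,r,s,t}, {p,q,r,s,t,u}, {p,r,s}, {p,r,t,u}, {p,q,r,s,u}, {p,r,s,t}, {p,q,r,t,u}, {p,r,t}, {p,q,r,u}, {p,r,s,t,u}.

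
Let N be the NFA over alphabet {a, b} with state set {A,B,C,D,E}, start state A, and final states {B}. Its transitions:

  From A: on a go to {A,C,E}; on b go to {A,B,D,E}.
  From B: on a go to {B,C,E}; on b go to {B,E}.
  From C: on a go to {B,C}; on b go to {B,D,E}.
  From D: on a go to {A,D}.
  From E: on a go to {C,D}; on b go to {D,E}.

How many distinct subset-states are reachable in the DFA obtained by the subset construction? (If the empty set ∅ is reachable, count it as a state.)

Start state of the DFA: {A}.
{A} --a--> {A,C,E}  [new]
{A} --b--> {A,B,D,E}  [new]
{A,C,E} --a--> {A,B,C,D,E}  [new]
{A,C,E} --b--> {A,B,D,E}  [seen]
{A,B,D,E} --a--> {A,B,C,D,E}  [seen]
{A,B,D,E} --b--> {A,B,D,E}  [seen]
{A,B,C,D,E} --a--> {A,B,C,D,E}  [seen]
{A,B,C,D,E} --b--> {A,B,D,E}  [seen]
Reachable DFA states: {A}, {A,C,E}, {A,B,D,E}, {A,B,C,D,E}.

4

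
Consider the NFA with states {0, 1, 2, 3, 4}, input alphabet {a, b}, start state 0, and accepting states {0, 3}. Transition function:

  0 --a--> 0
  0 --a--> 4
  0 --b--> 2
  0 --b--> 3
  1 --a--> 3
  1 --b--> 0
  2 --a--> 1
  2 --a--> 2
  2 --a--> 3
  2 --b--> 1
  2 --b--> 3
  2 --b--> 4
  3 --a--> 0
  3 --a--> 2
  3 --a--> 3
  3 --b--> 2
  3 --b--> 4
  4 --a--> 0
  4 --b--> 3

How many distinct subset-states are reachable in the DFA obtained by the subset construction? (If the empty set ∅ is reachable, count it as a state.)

6

Start state of the DFA: {0}.
{0} --a--> {0, 4}  [new]
{0} --b--> {2, 3}  [new]
{0, 4} --a--> {0, 4}  [seen]
{0, 4} --b--> {2, 3}  [seen]
{2, 3} --a--> {0, 1, 2, 3}  [new]
{2, 3} --b--> {1, 2, 3, 4}  [new]
{0, 1, 2, 3} --a--> {0, 1, 2, 3, 4}  [new]
{0, 1, 2, 3} --b--> {0, 1, 2, 3, 4}  [seen]
{1, 2, 3, 4} --a--> {0, 1, 2, 3}  [seen]
{1, 2, 3, 4} --b--> {0, 1, 2, 3, 4}  [seen]
{0, 1, 2, 3, 4} --a--> {0, 1, 2, 3, 4}  [seen]
{0, 1, 2, 3, 4} --b--> {0, 1, 2, 3, 4}  [seen]
Reachable DFA states: {0}, {0, 4}, {2, 3}, {0, 1, 2, 3}, {1, 2, 3, 4}, {0, 1, 2, 3, 4}.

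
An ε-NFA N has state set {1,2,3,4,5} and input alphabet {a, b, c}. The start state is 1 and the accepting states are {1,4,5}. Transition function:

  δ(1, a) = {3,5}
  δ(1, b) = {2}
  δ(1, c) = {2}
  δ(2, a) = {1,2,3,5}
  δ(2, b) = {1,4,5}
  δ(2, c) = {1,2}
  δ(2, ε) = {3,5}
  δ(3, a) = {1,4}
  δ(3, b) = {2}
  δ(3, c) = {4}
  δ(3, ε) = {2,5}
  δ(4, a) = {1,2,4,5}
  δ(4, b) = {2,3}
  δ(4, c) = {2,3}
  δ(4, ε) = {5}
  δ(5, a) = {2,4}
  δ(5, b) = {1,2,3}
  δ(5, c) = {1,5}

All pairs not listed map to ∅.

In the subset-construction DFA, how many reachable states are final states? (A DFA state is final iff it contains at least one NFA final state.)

Start state of the DFA: {1} (ε-closure of the NFA start).
{1} --a--> {2,3,5}  [new]
{1} --b--> {2,3,5}  [seen]
{1} --c--> {2,3,5}  [seen]
{2,3,5} --a--> {1,2,3,4,5}  [new]
{2,3,5} --b--> {1,2,3,4,5}  [seen]
{2,3,5} --c--> {1,2,3,4,5}  [seen]
{1,2,3,4,5} --a--> {1,2,3,4,5}  [seen]
{1,2,3,4,5} --b--> {1,2,3,4,5}  [seen]
{1,2,3,4,5} --c--> {1,2,3,4,5}  [seen]
Reachable DFA states: {1}, {2,3,5}, {1,2,3,4,5}.
Accepting DFA states (contain an NFA accepting state): {1}, {2,3,5}, {1,2,3,4,5}.

3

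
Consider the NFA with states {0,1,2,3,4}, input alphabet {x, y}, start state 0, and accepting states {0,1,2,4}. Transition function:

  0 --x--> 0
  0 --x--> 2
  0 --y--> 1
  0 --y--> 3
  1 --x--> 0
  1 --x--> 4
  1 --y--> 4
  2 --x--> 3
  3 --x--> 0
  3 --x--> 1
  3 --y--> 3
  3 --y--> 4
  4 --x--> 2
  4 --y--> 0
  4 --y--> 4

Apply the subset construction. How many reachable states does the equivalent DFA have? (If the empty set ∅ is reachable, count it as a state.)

Start state of the DFA: {0}.
{0} --x--> {0,2}  [new]
{0} --y--> {1,3}  [new]
{0,2} --x--> {0,2,3}  [new]
{0,2} --y--> {1,3}  [seen]
{1,3} --x--> {0,1,4}  [new]
{1,3} --y--> {3,4}  [new]
{0,2,3} --x--> {0,1,2,3}  [new]
{0,2,3} --y--> {1,3,4}  [new]
{0,1,4} --x--> {0,2,4}  [new]
{0,1,4} --y--> {0,1,3,4}  [new]
{3,4} --x--> {0,1,2}  [new]
{3,4} --y--> {0,3,4}  [new]
{0,1,2,3} --x--> {0,1,2,3,4}  [new]
{0,1,2,3} --y--> {1,3,4}  [seen]
{1,3,4} --x--> {0,1,2,4}  [new]
{1,3,4} --y--> {0,3,4}  [seen]
{0,2,4} --x--> {0,2,3}  [seen]
{0,2,4} --y--> {0,1,3,4}  [seen]
{0,1,3,4} --x--> {0,1,2,4}  [seen]
{0,1,3,4} --y--> {0,1,3,4}  [seen]
{0,1,2} --x--> {0,2,3,4}  [new]
{0,1,2} --y--> {1,3,4}  [seen]
{0,3,4} --x--> {0,1,2}  [seen]
{0,3,4} --y--> {0,1,3,4}  [seen]
{0,1,2,3,4} --x--> {0,1,2,3,4}  [seen]
{0,1,2,3,4} --y--> {0,1,3,4}  [seen]
{0,1,2,4} --x--> {0,2,3,4}  [seen]
{0,1,2,4} --y--> {0,1,3,4}  [seen]
{0,2,3,4} --x--> {0,1,2,3}  [seen]
{0,2,3,4} --y--> {0,1,3,4}  [seen]
Reachable DFA states: {0}, {0,2}, {1,3}, {0,2,3}, {0,1,4}, {3,4}, {0,1,2,3}, {1,3,4}, {0,2,4}, {0,1,3,4}, {0,1,2}, {0,3,4}, {0,1,2,3,4}, {0,1,2,4}, {0,2,3,4}.

15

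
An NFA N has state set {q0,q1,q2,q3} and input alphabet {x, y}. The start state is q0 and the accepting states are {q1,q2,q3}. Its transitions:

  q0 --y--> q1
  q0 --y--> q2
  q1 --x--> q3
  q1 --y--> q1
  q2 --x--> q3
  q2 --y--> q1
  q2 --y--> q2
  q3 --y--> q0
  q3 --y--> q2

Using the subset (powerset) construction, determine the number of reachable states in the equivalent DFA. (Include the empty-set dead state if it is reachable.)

Start state of the DFA: {q0}.
{q0} --x--> ∅  [new]
{q0} --y--> {q1,q2}  [new]
∅ --x--> ∅  [seen]
∅ --y--> ∅  [seen]
{q1,q2} --x--> {q3}  [new]
{q1,q2} --y--> {q1,q2}  [seen]
{q3} --x--> ∅  [seen]
{q3} --y--> {q0,q2}  [new]
{q0,q2} --x--> {q3}  [seen]
{q0,q2} --y--> {q1,q2}  [seen]
Reachable DFA states: {q0}, ∅, {q1,q2}, {q3}, {q0,q2}.

5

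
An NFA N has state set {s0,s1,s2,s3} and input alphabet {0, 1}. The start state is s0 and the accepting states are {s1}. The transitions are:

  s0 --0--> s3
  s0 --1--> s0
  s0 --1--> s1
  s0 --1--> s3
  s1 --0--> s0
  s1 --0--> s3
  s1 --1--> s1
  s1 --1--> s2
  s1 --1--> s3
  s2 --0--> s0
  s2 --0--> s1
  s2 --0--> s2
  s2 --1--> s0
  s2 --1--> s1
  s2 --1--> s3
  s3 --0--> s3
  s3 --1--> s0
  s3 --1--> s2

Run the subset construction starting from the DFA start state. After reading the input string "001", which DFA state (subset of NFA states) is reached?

Start: {s0}.
δ(s0,0) = {s3}.
Union: {s3}.
After 0: {s3}.
δ(s3,0) = {s3}.
Union: {s3}.
After 0: {s3}.
δ(s3,1) = {s0,s2}.
Union: {s0,s2}.
After 1: {s0,s2}.

{s0,s2}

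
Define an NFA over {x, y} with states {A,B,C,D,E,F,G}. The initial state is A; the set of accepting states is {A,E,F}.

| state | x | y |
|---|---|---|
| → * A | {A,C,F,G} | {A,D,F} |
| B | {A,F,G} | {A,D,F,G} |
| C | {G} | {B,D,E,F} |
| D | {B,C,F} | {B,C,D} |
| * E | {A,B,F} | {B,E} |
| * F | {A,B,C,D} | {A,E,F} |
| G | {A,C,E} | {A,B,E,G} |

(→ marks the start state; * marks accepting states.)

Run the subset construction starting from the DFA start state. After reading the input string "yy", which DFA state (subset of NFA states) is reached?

Start: {A}.
δ(A,y) = {A,D,F}.
Union: {A,D,F}.
After y: {A,D,F}.
δ(A,y) = {A,D,F}; δ(D,y) = {B,C,D}; δ(F,y) = {A,E,F}.
Union: {A,B,C,D,E,F}.
After y: {A,B,C,D,E,F}.

{A,B,C,D,E,F}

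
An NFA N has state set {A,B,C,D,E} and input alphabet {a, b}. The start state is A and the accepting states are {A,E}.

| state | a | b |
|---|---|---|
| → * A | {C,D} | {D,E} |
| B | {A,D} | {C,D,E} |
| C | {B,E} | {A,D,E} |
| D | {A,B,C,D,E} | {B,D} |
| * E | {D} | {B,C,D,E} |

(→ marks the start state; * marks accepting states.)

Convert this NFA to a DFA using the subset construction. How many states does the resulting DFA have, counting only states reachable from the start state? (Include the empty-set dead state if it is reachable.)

Start state of the DFA: {A}.
{A} --a--> {C,D}  [new]
{A} --b--> {D,E}  [new]
{C,D} --a--> {A,B,C,D,E}  [new]
{C,D} --b--> {A,B,D,E}  [new]
{D,E} --a--> {A,B,C,D,E}  [seen]
{D,E} --b--> {B,C,D,E}  [new]
{A,B,C,D,E} --a--> {A,B,C,D,E}  [seen]
{A,B,C,D,E} --b--> {A,B,C,D,E}  [seen]
{A,B,D,E} --a--> {A,B,C,D,E}  [seen]
{A,B,D,E} --b--> {B,C,D,E}  [seen]
{B,C,D,E} --a--> {A,B,C,D,E}  [seen]
{B,C,D,E} --b--> {A,B,C,D,E}  [seen]
Reachable DFA states: {A}, {C,D}, {D,E}, {A,B,C,D,E}, {A,B,D,E}, {B,C,D,E}.

6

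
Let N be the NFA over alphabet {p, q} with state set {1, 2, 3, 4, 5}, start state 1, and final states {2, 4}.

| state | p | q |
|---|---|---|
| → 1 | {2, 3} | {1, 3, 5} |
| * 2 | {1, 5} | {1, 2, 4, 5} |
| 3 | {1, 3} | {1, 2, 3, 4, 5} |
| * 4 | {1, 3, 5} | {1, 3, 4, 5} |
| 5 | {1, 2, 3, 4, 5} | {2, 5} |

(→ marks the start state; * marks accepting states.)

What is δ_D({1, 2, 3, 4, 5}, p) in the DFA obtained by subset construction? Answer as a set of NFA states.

δ(1,p) = {2, 3}; δ(2,p) = {1, 5}; δ(3,p) = {1, 3}; δ(4,p) = {1, 3, 5}; δ(5,p) = {1, 2, 3, 4, 5}.
Union: {1, 2, 3, 4, 5}.

{1, 2, 3, 4, 5}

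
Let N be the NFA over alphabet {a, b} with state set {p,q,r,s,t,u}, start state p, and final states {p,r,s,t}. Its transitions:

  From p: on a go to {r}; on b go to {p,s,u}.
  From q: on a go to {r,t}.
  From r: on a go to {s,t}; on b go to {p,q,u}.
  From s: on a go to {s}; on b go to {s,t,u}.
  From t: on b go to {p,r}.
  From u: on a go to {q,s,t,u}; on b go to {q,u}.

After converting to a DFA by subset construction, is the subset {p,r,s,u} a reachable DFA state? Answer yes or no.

no

Start state of the DFA: {p}.
{p} --a--> {r}  [new]
{p} --b--> {p,s,u}  [new]
{r} --a--> {s,t}  [new]
{r} --b--> {p,q,u}  [new]
{p,s,u} --a--> {q,r,s,t,u}  [new]
{p,s,u} --b--> {p,q,s,t,u}  [new]
{s,t} --a--> {s}  [new]
{s,t} --b--> {p,r,s,t,u}  [new]
{p,q,u} --a--> {q,r,s,t,u}  [seen]
{p,q,u} --b--> {p,q,s,u}  [new]
{q,r,s,t,u} --a--> {q,r,s,t,u}  [seen]
{q,r,s,t,u} --b--> {p,q,r,s,t,u}  [new]
{p,q,s,t,u} --a--> {q,r,s,t,u}  [seen]
{p,q,s,t,u} --b--> {p,q,r,s,t,u}  [seen]
{s} --a--> {s}  [seen]
{s} --b--> {s,t,u}  [new]
{p,r,s,t,u} --a--> {q,r,s,t,u}  [seen]
{p,r,s,t,u} --b--> {p,q,r,s,t,u}  [seen]
{p,q,s,u} --a--> {q,r,s,t,u}  [seen]
{p,q,s,u} --b--> {p,q,s,t,u}  [seen]
{p,q,r,s,t,u} --a--> {q,r,s,t,u}  [seen]
{p,q,r,s,t,u} --b--> {p,q,r,s,t,u}  [seen]
{s,t,u} --a--> {q,s,t,u}  [new]
{s,t,u} --b--> {p,q,r,s,t,u}  [seen]
{q,s,t,u} --a--> {q,r,s,t,u}  [seen]
{q,s,t,u} --b--> {p,q,r,s,t,u}  [seen]
Reachable DFA states: {p}, {r}, {p,s,u}, {s,t}, {p,q,u}, {q,r,s,t,u}, {p,q,s,t,u}, {s}, {p,r,s,t,u}, {p,q,s,u}, {p,q,r,s,t,u}, {s,t,u}, {q,s,t,u}.
{p,r,s,u} is not among them.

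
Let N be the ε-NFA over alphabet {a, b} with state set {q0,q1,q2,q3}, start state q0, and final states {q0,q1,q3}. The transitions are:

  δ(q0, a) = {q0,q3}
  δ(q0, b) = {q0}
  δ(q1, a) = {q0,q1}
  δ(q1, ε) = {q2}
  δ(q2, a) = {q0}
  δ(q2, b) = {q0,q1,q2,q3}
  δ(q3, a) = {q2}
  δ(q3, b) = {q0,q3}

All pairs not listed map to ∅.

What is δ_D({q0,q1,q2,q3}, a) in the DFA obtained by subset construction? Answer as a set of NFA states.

{q0,q1,q2,q3}

δ(q0,a) = {q0,q3}; δ(q1,a) = {q0,q1}; δ(q2,a) = {q0}; δ(q3,a) = {q2}.
Union: {q0,q1,q2,q3}.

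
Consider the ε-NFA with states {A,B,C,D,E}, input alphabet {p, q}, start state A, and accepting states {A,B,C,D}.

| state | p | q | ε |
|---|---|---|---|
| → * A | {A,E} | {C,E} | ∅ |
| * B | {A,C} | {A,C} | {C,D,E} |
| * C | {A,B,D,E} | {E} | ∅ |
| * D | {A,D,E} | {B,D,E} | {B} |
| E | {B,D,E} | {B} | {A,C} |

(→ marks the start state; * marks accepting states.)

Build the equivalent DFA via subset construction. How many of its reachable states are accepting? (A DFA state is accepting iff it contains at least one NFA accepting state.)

Start state of the DFA: {A} (ε-closure of the NFA start).
{A} --p--> {A,C,E}  [new]
{A} --q--> {A,C,E}  [seen]
{A,C,E} --p--> {A,B,C,D,E}  [new]
{A,C,E} --q--> {A,B,C,D,E}  [seen]
{A,B,C,D,E} --p--> {A,B,C,D,E}  [seen]
{A,B,C,D,E} --q--> {A,B,C,D,E}  [seen]
Reachable DFA states: {A}, {A,C,E}, {A,B,C,D,E}.
Accepting DFA states (contain an NFA accepting state): {A}, {A,C,E}, {A,B,C,D,E}.

3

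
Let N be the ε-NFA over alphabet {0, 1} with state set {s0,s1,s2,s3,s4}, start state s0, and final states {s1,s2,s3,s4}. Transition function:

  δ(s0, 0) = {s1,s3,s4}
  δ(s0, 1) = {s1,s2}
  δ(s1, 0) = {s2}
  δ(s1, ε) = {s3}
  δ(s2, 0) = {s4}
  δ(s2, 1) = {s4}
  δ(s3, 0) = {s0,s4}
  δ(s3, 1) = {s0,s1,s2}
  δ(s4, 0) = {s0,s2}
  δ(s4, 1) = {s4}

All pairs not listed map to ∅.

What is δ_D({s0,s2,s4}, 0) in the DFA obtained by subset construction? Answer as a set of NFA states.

{s0,s1,s2,s3,s4}

δ(s0,0) = {s1,s3,s4}; δ(s2,0) = {s4}; δ(s4,0) = {s0,s2}.
Union: {s0,s1,s2,s3,s4}.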